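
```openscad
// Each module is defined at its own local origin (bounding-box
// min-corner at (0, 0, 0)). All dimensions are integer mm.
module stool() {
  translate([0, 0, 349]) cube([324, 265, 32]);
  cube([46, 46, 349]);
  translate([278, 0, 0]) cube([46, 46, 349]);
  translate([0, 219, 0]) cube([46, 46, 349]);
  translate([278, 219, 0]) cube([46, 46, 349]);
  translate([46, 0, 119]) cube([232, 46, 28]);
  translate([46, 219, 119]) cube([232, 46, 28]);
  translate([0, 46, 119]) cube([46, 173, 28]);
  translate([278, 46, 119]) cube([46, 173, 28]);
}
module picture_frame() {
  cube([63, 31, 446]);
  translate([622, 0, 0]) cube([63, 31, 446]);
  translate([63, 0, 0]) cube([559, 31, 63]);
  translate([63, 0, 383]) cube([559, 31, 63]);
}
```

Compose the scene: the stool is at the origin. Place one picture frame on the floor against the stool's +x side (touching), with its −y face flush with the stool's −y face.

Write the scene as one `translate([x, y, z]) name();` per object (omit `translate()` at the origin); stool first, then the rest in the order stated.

stool();
translate([324, 0, 0]) picture_frame();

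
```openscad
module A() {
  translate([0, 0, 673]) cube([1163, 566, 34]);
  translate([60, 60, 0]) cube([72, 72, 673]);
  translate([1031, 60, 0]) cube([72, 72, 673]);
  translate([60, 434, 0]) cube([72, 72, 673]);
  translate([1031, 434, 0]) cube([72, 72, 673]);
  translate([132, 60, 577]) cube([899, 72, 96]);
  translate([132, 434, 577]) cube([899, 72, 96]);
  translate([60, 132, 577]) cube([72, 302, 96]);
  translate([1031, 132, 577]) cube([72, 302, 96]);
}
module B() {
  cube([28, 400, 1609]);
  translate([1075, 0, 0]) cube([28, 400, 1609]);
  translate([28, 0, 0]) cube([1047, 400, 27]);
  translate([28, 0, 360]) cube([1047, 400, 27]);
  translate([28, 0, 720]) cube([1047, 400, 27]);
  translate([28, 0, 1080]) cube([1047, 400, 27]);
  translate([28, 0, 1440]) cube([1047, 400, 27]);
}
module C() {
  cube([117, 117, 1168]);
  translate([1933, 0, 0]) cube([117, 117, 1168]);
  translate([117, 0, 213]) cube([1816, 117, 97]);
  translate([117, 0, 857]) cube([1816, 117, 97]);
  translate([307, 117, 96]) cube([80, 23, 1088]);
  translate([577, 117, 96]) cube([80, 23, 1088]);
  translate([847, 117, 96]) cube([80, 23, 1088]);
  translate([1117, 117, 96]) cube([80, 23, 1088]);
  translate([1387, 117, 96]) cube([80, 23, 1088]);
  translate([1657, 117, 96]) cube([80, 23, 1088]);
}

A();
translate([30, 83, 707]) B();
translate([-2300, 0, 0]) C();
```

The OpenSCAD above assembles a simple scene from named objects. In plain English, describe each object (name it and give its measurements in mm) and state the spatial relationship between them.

A is a table with a 1163×566 mm rectangular top, 34 mm thick, top surface at z = 707 mm, supported by four 72×72 mm square legs, each inset 60 mm from the nearest pair of top edges, running from the floor. Four apron rails, 72 mm thick and 96 mm tall, run between adjacent legs with their top edges flush with the underside of the top and their outer faces flush with the legs' outer faces.

B is an open bookshelf. Two side panels, each 28 mm thick, 400 mm deep and 1609 mm tall, stand 1103 mm apart (outside-to-outside). Between them sit 5 shelves, each 27 mm thick and 400 mm deep, spanning the full gap between the sides. The bottom shelf rests on the floor (its underside at z = 0) and the clear gap between one shelf's top and the next shelf's underside is 333 mm.

C is a fence section. Two 117×117 mm posts, 1168 mm tall, stand on the floor with a clear span of 1816 mm between their inner faces. Two horizontal rails of 117×97 mm section span the gap between the posts with their undersides at z = 213 mm and z = 857 mm, flush with the posts' −y face. 6 pickets, each 80 mm wide, 23 mm thick and 1088 mm tall, are fixed to the +y face of the rails with their bottoms at z = 96 mm, evenly spaced across the span with equal gaps (rounded down to the nearest mm) at the −x end and between each pair — any rounding remainder accumulates at the +x end.

The bookshelf is on top of the table, centred. The fence section is on the floor beside the table on its −x side.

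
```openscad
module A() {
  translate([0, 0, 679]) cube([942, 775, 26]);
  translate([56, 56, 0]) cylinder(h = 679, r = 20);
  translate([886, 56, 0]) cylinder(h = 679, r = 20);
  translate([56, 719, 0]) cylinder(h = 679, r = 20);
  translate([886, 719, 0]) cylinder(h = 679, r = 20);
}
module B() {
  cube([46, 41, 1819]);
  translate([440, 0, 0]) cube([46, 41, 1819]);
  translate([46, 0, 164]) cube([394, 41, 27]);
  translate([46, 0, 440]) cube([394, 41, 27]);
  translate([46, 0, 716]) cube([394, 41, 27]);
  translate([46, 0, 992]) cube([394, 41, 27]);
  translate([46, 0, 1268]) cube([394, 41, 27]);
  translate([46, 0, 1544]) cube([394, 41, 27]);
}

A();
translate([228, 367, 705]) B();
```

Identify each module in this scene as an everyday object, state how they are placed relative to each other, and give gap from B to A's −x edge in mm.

A is a table. B is a ladder. The ladder is on top of the table, centred. The gap from the ladder to the table's −x edge is 228 mm.

The ladder's min-x is at 228; the table's min-x is 0; gap = 228 mm.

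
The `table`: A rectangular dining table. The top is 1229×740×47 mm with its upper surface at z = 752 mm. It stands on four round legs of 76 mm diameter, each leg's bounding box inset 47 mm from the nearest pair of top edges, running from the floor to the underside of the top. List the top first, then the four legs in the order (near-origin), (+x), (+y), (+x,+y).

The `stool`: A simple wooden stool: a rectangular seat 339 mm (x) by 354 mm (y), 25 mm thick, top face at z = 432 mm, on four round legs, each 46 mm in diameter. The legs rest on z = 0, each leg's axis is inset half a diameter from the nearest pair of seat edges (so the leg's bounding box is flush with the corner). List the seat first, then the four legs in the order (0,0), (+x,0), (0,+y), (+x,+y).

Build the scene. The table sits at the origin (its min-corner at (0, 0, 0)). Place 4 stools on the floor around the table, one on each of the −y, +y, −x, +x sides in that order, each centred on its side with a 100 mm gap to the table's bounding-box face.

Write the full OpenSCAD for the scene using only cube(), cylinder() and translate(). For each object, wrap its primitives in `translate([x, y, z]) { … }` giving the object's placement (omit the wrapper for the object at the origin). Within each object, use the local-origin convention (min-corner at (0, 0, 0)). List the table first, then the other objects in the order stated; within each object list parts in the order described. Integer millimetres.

translate([0, 0, 705]) cube([1229, 740, 47]);
translate([85, 85, 0]) cylinder(h = 705, r = 38);
translate([1144, 85, 0]) cylinder(h = 705, r = 38);
translate([85, 655, 0]) cylinder(h = 705, r = 38);
translate([1144, 655, 0]) cylinder(h = 705, r = 38);
translate([445, -454, 0]) {
  translate([0, 0, 407]) cube([339, 354, 25]);
  translate([23, 23, 0]) cylinder(h = 407, r = 23);
  translate([316, 23, 0]) cylinder(h = 407, r = 23);
  translate([23, 331, 0]) cylinder(h = 407, r = 23);
  translate([316, 331, 0]) cylinder(h = 407, r = 23);
}
translate([445, 840, 0]) {
  translate([0, 0, 407]) cube([339, 354, 25]);
  translate([23, 23, 0]) cylinder(h = 407, r = 23);
  translate([316, 23, 0]) cylinder(h = 407, r = 23);
  translate([23, 331, 0]) cylinder(h = 407, r = 23);
  translate([316, 331, 0]) cylinder(h = 407, r = 23);
}
translate([-439, 193, 0]) {
  translate([0, 0, 407]) cube([339, 354, 25]);
  translate([23, 23, 0]) cylinder(h = 407, r = 23);
  translate([316, 23, 0]) cylinder(h = 407, r = 23);
  translate([23, 331, 0]) cylinder(h = 407, r = 23);
  translate([316, 331, 0]) cylinder(h = 407, r = 23);
}
translate([1329, 193, 0]) {
  translate([0, 0, 407]) cube([339, 354, 25]);
  translate([23, 23, 0]) cylinder(h = 407, r = 23);
  translate([316, 23, 0]) cylinder(h = 407, r = 23);
  translate([23, 331, 0]) cylinder(h = 407, r = 23);
  translate([316, 331, 0]) cylinder(h = 407, r = 23);
}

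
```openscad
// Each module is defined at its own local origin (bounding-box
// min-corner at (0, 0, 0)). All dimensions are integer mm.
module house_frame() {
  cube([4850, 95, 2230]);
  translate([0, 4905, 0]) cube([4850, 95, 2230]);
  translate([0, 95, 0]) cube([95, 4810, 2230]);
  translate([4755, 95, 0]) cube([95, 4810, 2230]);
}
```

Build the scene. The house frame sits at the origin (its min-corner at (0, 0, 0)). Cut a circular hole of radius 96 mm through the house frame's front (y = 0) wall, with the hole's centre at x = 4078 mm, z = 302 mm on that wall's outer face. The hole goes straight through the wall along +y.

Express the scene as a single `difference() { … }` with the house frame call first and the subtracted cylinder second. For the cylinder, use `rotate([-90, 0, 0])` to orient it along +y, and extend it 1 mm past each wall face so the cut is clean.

difference() {
  house_frame();
  translate([4078, -1, 302]) rotate([-90, 0, 0]) cylinder(h = 97, r = 96);
}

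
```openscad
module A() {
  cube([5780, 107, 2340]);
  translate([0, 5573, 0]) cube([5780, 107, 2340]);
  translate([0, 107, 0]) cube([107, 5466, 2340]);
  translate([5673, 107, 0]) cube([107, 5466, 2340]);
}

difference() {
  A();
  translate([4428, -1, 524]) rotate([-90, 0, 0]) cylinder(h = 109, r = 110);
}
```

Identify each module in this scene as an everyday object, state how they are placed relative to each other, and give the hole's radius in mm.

A is a house frame. The house frame has a circular hole through its front wall. The hole's radius is 110 mm.

The subtracted cylinder has r = 110 mm.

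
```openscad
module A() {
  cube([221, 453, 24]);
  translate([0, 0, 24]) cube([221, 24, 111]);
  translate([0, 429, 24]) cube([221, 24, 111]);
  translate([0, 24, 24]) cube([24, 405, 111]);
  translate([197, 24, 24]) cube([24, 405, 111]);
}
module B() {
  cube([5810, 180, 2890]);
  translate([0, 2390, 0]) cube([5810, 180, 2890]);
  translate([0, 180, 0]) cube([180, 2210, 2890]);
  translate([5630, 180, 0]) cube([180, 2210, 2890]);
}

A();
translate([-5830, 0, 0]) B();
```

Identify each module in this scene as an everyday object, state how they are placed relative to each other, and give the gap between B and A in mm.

A is an open box. B is a house frame. The house frame is on the floor beside the open box on its −x side. The gap between the house frame and the open box is 20 mm.

The house frame's nearest face is 20 mm from the open box's −x face.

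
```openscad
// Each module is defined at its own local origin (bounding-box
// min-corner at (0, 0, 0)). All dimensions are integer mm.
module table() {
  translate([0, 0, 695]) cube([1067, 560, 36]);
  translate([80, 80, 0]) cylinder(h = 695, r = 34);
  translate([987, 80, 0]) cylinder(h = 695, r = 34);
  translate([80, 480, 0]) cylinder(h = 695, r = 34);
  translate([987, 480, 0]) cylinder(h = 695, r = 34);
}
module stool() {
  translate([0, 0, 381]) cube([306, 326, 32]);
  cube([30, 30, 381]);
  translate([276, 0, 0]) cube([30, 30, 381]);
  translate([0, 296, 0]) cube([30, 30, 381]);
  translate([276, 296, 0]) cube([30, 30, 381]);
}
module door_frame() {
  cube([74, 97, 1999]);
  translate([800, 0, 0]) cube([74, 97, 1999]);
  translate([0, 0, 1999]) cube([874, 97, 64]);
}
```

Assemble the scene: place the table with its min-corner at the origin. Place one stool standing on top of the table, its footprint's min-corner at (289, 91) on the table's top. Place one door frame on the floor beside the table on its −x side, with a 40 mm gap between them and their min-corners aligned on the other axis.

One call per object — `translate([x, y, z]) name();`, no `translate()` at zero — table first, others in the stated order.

table();
translate([289, 91, 731]) stool();
translate([-914, 0, 0]) door_frame();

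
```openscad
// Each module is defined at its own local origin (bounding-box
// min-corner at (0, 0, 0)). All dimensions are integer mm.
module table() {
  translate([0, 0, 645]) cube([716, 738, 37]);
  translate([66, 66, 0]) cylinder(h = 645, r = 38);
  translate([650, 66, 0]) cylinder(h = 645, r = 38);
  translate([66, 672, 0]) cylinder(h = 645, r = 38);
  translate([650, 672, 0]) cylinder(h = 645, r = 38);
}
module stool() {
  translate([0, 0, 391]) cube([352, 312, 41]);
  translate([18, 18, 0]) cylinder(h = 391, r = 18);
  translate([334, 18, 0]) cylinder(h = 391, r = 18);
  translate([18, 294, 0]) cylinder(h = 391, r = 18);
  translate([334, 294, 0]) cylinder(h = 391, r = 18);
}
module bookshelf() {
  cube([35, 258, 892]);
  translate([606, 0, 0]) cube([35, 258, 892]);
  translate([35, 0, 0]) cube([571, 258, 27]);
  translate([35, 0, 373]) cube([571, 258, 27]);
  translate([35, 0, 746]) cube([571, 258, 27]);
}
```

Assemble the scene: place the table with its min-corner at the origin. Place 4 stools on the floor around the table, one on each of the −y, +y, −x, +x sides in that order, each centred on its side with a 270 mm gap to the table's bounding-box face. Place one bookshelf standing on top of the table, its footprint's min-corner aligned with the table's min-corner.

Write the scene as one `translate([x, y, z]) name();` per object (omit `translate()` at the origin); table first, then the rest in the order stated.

table();
translate([182, -582, 0]) stool();
translate([182, 1008, 0]) stool();
translate([-622, 213, 0]) stool();
translate([986, 213, 0]) stool();
translate([0, 0, 682]) bookshelf();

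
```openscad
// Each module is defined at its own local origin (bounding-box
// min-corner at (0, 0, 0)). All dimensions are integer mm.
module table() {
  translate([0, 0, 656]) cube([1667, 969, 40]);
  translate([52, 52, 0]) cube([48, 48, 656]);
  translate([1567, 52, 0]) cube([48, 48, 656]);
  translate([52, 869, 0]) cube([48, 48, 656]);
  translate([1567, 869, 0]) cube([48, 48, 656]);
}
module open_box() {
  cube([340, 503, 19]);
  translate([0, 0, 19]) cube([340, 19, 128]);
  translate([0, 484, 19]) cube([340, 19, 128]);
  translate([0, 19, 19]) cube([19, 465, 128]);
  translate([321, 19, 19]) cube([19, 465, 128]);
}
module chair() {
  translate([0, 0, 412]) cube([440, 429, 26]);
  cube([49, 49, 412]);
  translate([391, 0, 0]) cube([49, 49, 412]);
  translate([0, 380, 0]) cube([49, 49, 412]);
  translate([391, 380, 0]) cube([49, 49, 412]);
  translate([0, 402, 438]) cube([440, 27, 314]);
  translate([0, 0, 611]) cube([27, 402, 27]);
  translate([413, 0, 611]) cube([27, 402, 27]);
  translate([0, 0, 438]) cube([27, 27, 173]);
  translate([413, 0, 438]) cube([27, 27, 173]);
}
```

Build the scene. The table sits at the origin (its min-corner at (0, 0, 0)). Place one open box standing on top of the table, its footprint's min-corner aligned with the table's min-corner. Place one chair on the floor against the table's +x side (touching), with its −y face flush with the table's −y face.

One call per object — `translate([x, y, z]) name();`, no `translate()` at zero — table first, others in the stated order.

table();
translate([0, 0, 696]) open_box();
translate([1667, 0, 0]) chair();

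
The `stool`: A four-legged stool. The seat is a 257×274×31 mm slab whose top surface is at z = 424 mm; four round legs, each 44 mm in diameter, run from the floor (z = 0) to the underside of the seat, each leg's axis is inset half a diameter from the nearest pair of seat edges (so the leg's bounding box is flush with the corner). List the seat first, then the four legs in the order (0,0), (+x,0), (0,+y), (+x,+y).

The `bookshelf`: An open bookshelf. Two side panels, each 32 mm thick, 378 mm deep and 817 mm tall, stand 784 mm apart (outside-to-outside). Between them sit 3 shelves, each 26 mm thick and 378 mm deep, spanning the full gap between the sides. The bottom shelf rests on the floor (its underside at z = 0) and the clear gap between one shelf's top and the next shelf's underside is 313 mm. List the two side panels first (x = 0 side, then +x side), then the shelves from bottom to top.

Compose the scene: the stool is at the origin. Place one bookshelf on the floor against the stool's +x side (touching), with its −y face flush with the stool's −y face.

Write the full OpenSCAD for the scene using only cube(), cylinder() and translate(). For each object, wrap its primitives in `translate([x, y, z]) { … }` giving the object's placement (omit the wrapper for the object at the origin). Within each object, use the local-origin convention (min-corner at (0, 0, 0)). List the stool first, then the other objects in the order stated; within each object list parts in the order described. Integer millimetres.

translate([0, 0, 393]) cube([257, 274, 31]);
translate([22, 22, 0]) cylinder(h = 393, r = 22);
translate([235, 22, 0]) cylinder(h = 393, r = 22);
translate([22, 252, 0]) cylinder(h = 393, r = 22);
translate([235, 252, 0]) cylinder(h = 393, r = 22);
translate([257, 0, 0]) {
  cube([32, 378, 817]);
  translate([752, 0, 0]) cube([32, 378, 817]);
  translate([32, 0, 0]) cube([720, 378, 26]);
  translate([32, 0, 339]) cube([720, 378, 26]);
  translate([32, 0, 678]) cube([720, 378, 26]);
}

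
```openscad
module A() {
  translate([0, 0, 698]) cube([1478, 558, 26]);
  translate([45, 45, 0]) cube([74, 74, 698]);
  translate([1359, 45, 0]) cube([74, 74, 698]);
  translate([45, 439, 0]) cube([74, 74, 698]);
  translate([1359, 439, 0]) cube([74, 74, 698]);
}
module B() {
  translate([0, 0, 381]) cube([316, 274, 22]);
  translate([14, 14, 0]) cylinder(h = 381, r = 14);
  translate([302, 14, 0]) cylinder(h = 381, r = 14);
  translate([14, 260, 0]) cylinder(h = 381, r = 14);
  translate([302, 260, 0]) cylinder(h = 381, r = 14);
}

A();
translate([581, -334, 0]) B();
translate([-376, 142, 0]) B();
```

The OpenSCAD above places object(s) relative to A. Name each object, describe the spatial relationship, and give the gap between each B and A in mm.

A is a table. B is a stool. Two stools sit around the table at the −y, −x sides. The gap between each stool and the table is 60 mm.

Each stool's nearest face is 60 mm from the table's bounding box.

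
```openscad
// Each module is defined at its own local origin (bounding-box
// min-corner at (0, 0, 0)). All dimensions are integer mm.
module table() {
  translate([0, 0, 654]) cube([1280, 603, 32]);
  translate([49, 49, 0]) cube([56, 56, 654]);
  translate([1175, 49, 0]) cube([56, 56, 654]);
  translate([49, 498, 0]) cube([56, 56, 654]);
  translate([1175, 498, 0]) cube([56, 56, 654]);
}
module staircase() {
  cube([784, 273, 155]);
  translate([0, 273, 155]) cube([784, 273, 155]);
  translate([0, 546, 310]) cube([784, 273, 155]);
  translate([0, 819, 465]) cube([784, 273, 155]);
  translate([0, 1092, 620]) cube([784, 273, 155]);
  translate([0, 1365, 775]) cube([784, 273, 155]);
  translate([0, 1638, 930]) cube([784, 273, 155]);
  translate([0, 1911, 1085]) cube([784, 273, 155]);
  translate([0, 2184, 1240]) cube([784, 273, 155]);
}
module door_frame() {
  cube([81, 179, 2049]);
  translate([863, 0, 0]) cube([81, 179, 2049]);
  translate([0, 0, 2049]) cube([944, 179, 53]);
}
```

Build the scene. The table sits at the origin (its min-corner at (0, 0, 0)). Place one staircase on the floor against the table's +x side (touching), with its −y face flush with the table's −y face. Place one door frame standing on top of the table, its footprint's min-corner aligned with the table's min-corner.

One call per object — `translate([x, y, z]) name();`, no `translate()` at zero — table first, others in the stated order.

table();
translate([1280, 0, 0]) staircase();
translate([0, 0, 686]) door_frame();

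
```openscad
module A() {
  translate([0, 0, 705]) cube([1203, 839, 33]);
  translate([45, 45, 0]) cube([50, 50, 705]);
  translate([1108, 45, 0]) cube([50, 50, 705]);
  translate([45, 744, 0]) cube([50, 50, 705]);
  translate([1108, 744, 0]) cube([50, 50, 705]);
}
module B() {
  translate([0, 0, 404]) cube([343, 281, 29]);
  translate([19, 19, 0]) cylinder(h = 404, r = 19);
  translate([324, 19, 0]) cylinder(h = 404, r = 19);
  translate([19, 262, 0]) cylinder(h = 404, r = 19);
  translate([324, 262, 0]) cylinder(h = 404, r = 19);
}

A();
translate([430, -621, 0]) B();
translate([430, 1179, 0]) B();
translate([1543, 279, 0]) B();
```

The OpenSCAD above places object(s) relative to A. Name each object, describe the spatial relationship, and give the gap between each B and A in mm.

A is a table. B is a stool. Three stools sit around the table at the −y, +y, +x sides. The gap between each stool and the table is 340 mm.

Each stool's nearest face is 340 mm from the table's bounding box.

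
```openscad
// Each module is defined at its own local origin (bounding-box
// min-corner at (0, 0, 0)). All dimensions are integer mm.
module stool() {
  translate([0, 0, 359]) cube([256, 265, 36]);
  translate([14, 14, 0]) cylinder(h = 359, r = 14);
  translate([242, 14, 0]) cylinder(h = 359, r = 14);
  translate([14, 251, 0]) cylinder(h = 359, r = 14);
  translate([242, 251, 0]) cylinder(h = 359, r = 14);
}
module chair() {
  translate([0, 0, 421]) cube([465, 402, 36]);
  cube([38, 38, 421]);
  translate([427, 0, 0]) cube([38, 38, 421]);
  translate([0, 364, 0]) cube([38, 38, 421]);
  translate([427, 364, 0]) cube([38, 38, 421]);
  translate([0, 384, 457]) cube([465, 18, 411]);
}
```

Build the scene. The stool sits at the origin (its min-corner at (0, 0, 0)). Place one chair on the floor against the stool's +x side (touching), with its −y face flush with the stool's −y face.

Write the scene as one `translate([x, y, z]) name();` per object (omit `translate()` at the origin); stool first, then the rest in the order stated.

stool();
translate([256, 0, 0]) chair();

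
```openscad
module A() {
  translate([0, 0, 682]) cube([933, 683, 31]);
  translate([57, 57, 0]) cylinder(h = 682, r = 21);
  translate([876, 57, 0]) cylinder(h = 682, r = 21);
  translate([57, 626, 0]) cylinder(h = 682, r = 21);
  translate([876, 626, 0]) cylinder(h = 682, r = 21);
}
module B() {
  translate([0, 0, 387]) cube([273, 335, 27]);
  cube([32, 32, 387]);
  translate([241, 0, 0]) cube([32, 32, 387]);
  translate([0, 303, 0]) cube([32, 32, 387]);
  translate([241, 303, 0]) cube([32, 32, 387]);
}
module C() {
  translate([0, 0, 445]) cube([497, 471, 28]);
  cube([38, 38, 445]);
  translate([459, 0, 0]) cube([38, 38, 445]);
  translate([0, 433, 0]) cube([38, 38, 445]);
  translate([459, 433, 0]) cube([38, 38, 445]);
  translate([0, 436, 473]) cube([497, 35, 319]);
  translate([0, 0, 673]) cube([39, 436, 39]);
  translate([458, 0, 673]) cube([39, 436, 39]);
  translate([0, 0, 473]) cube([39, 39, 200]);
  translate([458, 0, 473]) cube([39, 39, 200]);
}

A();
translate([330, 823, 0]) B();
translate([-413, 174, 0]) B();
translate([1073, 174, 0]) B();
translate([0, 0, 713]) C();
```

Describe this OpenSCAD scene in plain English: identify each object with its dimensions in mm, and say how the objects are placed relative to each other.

A is a rectangular dining table. The top is 933×683×31 mm with its upper surface at z = 713 mm. It stands on four round legs of 42 mm diameter, each leg's bounding box inset 36 mm from the nearest pair of top edges, running from the floor to the underside of the top.

B is a four-legged stool. The seat is 273×335 mm, 27 mm thick, top at z = 414 mm. It stands on four square legs, each 32×32 mm in cross-section, from z = 0 to the seat underside, each flush with a corner of the seat.

C is a chair: 497×471 mm seat, 28 mm thick, top at z = 473 mm, on four 38 mm square corner legs flush with the seat edges. A 35 mm thick backrest slab spans the full seat width, extending 319 mm above the seat top, its back face flush with the seat's +y edge. Two armrests of 39×39 mm section run along each side from the seat's front edge to the front of the backrest, top faces 239 mm above the seat top and outer faces flush with the seat's x-edges; a 39×39 mm post under the front of each armrest stands on the seat at the front corner.

Three stools sit around the table at the +y, −x, +x sides. The chair is on top of the table.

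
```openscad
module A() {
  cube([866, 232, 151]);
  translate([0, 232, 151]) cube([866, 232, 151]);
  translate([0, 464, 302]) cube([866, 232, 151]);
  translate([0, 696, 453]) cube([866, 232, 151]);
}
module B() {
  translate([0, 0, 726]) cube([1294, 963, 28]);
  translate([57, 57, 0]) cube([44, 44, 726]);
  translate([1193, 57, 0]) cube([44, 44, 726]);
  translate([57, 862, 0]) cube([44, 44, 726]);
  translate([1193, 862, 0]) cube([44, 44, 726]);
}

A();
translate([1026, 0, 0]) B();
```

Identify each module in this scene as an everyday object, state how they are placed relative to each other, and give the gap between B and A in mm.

A is a staircase. B is a table. The table is on the floor beside the staircase on its +x side. The gap between the table and the staircase is 160 mm.

The table's nearest face is 160 mm from the staircase's +x face.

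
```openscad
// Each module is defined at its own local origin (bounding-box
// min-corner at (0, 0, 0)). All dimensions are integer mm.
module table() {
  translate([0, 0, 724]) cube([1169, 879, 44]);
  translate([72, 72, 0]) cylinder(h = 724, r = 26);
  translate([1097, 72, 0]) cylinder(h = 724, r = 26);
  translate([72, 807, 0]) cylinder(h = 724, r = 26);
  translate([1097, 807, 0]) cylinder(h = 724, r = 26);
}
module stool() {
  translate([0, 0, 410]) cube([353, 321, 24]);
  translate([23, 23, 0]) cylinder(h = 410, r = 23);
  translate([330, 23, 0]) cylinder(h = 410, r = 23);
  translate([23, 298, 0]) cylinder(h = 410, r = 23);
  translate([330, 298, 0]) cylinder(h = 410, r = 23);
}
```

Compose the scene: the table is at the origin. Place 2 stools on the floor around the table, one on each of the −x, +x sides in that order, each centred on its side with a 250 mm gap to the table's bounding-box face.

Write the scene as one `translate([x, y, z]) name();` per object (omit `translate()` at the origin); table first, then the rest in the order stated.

table();
translate([-603, 279, 0]) stool();
translate([1419, 279, 0]) stool();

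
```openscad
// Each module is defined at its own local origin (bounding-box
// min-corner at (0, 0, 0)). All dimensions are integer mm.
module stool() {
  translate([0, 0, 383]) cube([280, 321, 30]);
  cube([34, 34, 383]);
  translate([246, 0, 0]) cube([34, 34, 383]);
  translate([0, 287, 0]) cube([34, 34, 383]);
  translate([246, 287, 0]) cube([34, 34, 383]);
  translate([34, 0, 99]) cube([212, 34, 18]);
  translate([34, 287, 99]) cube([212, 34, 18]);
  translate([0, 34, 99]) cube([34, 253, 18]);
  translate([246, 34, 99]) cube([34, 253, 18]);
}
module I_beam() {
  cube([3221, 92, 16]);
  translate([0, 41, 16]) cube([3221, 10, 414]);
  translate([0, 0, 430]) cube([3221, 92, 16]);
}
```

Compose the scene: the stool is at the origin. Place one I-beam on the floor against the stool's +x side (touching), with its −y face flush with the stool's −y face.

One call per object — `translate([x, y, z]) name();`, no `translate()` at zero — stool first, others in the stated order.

stool();
translate([280, 0, 0]) I_beam();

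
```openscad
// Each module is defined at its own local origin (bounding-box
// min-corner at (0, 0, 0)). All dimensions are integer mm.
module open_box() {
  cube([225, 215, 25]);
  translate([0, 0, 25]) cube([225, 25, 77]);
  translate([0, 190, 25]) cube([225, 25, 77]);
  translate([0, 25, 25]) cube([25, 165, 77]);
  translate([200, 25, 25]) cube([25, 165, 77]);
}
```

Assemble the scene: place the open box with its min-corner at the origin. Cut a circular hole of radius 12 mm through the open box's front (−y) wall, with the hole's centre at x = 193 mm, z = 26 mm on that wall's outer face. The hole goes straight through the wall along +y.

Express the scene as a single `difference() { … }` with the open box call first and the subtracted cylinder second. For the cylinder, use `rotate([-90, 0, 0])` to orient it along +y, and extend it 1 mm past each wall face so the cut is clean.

difference() {
  open_box();
  translate([193, -1, 26]) rotate([-90, 0, 0]) cylinder(h = 27, r = 12);
}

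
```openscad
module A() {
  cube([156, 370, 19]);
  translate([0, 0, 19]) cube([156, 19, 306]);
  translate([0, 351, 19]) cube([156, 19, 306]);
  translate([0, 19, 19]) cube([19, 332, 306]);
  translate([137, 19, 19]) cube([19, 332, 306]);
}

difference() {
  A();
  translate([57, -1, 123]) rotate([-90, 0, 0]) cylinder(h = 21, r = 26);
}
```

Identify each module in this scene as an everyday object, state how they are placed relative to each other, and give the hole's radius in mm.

The subtracted cylinder has r = 26 mm.

A is an open box. The open box has a circular hole through its front wall. The hole's radius is 26 mm.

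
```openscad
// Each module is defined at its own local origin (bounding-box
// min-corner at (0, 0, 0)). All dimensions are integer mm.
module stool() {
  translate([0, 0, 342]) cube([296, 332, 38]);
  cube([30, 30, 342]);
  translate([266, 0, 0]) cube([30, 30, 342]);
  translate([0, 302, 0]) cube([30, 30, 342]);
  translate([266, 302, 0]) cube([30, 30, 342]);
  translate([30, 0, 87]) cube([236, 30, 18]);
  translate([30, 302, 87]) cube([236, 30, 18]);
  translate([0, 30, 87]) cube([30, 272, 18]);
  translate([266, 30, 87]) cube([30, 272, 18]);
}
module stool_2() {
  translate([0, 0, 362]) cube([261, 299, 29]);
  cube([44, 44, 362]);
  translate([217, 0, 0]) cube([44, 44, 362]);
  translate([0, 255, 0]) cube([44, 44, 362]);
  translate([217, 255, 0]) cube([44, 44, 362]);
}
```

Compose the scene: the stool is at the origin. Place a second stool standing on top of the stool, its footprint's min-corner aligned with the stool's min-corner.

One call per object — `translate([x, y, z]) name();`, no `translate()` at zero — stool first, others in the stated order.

stool();
translate([0, 0, 380]) stool_2();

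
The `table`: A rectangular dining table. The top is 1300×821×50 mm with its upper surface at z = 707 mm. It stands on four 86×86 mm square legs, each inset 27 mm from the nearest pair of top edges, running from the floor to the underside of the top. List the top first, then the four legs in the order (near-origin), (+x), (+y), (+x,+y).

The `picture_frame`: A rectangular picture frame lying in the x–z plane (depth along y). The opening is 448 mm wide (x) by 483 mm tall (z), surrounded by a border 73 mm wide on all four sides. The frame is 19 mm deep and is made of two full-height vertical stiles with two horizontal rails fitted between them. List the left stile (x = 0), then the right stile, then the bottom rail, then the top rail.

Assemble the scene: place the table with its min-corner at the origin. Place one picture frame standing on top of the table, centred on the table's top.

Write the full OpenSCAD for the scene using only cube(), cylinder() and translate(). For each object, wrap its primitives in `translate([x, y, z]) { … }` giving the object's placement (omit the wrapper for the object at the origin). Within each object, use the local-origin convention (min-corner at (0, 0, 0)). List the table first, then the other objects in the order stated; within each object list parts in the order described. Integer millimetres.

translate([0, 0, 657]) cube([1300, 821, 50]);
translate([27, 27, 0]) cube([86, 86, 657]);
translate([1187, 27, 0]) cube([86, 86, 657]);
translate([27, 708, 0]) cube([86, 86, 657]);
translate([1187, 708, 0]) cube([86, 86, 657]);
translate([353, 401, 707]) {
  cube([73, 19, 629]);
  translate([521, 0, 0]) cube([73, 19, 629]);
  translate([73, 0, 0]) cube([448, 19, 73]);
  translate([73, 0, 556]) cube([448, 19, 73]);
}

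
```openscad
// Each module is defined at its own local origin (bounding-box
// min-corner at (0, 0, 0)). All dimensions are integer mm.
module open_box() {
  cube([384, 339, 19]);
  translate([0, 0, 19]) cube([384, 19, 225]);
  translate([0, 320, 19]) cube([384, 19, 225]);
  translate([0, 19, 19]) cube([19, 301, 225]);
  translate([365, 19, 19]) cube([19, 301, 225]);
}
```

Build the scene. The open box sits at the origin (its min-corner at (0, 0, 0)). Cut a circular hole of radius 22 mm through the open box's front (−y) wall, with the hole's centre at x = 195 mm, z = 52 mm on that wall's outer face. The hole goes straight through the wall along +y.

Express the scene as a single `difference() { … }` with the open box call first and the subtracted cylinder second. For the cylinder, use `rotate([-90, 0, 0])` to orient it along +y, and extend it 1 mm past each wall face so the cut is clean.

difference() {
  open_box();
  translate([195, -1, 52]) rotate([-90, 0, 0]) cylinder(h = 21, r = 22);
}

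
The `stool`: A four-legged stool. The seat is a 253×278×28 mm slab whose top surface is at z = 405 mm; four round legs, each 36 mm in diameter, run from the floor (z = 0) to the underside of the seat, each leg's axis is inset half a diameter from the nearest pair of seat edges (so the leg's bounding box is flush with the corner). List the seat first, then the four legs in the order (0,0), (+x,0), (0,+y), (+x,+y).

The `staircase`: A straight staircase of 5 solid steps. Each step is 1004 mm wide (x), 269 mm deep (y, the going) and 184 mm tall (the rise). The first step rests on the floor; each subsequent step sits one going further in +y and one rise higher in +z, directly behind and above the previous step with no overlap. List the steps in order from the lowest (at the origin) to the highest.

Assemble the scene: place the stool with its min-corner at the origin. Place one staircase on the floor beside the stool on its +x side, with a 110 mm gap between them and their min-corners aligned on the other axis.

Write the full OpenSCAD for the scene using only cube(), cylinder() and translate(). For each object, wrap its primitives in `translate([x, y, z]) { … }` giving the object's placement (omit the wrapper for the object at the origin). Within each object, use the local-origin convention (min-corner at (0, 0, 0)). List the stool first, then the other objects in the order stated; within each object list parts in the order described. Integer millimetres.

translate([0, 0, 377]) cube([253, 278, 28]);
translate([18, 18, 0]) cylinder(h = 377, r = 18);
translate([235, 18, 0]) cylinder(h = 377, r = 18);
translate([18, 260, 0]) cylinder(h = 377, r = 18);
translate([235, 260, 0]) cylinder(h = 377, r = 18);
translate([363, 0, 0]) {
  cube([1004, 269, 184]);
  translate([0, 269, 184]) cube([1004, 269, 184]);
  translate([0, 538, 368]) cube([1004, 269, 184]);
  translate([0, 807, 552]) cube([1004, 269, 184]);
  translate([0, 1076, 736]) cube([1004, 269, 184]);
}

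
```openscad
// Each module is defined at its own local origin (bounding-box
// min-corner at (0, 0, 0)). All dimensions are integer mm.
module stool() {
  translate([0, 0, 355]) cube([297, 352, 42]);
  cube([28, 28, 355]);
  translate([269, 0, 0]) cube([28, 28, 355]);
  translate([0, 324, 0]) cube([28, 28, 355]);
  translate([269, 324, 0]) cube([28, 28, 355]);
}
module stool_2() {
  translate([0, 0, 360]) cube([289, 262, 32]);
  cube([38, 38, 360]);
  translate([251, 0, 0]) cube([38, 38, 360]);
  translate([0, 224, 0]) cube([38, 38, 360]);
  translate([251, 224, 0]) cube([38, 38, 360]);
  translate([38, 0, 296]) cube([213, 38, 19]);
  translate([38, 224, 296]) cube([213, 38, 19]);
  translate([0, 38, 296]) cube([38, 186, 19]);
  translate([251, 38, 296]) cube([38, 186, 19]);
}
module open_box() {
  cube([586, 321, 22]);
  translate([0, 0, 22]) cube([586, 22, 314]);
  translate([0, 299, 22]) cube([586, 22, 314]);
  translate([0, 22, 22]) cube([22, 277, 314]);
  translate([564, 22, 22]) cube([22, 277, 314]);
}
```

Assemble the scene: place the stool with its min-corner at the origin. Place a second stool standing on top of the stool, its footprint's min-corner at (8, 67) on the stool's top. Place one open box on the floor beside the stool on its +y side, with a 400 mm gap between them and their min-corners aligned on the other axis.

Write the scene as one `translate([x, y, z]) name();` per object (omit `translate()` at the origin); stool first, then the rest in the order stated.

stool();
translate([8, 67, 397]) stool_2();
translate([0, 752, 0]) open_box();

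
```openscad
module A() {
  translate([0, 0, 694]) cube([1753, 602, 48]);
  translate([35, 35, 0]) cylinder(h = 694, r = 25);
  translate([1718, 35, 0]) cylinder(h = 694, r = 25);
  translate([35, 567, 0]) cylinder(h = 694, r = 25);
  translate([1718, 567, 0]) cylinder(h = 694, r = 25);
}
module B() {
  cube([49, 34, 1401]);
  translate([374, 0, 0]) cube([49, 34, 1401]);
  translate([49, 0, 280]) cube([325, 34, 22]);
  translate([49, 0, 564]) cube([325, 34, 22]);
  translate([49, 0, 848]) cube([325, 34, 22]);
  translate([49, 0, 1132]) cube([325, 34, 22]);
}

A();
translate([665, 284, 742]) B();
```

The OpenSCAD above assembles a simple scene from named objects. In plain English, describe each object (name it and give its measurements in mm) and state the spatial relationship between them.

A is a rectangular dining table. The top is 1753×602×48 mm with its upper surface at z = 742 mm. It stands on four round legs of 50 mm diameter, each leg's bounding box inset 10 mm from the nearest pair of top edges, running from the floor to the underside of the top.

B is a straight ladder. Two 49×34 mm vertical rails, 1401 mm tall, stand 423 mm apart (outside-to-outside) with their front faces coplanar on the −y side. 4 rungs, each 34 mm deep and 22 mm tall, span between the inner faces of the rails, front faces flush with the rails. The lowest rung's underside is at z = 280 mm and rungs are spaced 284 mm apart (underside to underside).

The ladder is on top of the table, centred.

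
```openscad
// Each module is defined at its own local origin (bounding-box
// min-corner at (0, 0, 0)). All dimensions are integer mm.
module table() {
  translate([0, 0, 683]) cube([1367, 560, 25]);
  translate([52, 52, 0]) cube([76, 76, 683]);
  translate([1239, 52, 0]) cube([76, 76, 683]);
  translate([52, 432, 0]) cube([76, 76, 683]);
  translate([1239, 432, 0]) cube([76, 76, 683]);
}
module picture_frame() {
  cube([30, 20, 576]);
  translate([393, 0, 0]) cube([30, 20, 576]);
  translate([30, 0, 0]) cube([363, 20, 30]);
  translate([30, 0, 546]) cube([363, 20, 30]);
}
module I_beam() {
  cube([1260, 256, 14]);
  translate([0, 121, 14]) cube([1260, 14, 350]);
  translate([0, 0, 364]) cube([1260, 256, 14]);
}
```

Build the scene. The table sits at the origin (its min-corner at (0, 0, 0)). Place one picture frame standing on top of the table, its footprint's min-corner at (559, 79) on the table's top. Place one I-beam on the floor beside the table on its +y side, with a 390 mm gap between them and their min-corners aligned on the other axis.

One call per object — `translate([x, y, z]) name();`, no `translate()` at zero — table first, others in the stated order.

table();
translate([559, 79, 708]) picture_frame();
translate([0, 950, 0]) I_beam();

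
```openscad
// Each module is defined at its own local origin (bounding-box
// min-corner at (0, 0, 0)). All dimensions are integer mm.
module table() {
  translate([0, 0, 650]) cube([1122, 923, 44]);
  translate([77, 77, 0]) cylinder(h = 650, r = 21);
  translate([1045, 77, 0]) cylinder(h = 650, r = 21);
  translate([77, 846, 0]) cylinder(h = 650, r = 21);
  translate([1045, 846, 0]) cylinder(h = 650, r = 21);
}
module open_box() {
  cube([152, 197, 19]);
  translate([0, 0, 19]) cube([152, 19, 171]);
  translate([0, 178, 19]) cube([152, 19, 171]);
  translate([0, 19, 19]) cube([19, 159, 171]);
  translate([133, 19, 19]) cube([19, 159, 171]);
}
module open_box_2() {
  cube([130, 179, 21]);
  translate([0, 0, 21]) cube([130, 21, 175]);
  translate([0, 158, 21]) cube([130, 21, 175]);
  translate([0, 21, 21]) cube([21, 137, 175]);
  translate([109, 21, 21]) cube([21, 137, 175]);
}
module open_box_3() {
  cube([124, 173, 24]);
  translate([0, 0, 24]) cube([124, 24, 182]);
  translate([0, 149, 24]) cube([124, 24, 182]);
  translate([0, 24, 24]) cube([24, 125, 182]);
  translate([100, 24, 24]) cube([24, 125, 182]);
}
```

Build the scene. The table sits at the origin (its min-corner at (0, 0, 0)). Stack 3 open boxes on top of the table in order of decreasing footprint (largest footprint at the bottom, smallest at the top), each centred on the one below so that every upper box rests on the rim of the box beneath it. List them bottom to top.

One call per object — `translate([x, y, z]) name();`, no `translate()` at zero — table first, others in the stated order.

table();
translate([485, 363, 694]) open_box();
translate([496, 372, 884]) open_box_2();
translate([499, 375, 1080]) open_box_3();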